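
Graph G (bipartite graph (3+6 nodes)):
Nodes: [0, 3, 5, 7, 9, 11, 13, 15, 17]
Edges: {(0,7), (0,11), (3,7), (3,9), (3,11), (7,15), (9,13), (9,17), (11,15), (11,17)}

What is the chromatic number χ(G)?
χ(G) = 2

Clique number ω(G) = 2 (lower bound: χ ≥ ω).
The graph is bipartite (no odd cycle), so 2 colors suffice: χ(G) = 2.
A valid 2-coloring: color 1: [5, 7, 9, 11]; color 2: [0, 3, 13, 15, 17].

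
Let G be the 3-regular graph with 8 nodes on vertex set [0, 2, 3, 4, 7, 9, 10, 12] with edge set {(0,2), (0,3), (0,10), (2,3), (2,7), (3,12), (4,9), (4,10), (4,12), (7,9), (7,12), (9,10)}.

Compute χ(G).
χ(G) = 3

Clique number ω(G) = 3 (lower bound: χ ≥ ω).
The clique on [0, 2, 3] has size 3, forcing χ ≥ 3, and the coloring below uses 3 colors, so χ(G) = 3.
A valid 3-coloring: color 1: [3, 7, 10]; color 2: [2, 9, 12]; color 3: [0, 4].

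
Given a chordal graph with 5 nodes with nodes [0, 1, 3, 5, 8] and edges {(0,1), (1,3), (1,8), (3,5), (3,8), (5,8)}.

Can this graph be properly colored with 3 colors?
Yes, G is 3-colorable

A valid 3-coloring: color 1: [1, 5]; color 2: [0, 3]; color 3: [8].
(χ(G) = 3 ≤ 3.)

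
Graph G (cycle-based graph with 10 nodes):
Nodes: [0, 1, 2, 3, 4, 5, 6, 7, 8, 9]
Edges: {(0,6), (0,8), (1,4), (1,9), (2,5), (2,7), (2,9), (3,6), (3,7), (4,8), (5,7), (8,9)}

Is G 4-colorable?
Yes, G is 4-colorable

A valid 4-coloring: color 1: [1, 2, 3, 8]; color 2: [4, 6, 7, 9]; color 3: [0, 5].
(χ(G) = 3 ≤ 4.)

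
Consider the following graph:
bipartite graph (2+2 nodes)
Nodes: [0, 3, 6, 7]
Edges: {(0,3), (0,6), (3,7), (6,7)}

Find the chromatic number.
Clique number ω(G) = 2 (lower bound: χ ≥ ω).
The graph is bipartite (no odd cycle), so 2 colors suffice: χ(G) = 2.
A valid 2-coloring: color 1: [3, 6]; color 2: [0, 7].

χ(G) = 2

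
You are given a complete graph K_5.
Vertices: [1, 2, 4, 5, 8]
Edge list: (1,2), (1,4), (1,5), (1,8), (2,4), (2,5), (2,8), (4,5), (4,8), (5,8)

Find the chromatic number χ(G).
Clique number ω(G) = 5 (lower bound: χ ≥ ω).
The clique on [1, 2, 4, 5, 8] has size 5, forcing χ ≥ 5, and the coloring below uses 5 colors, so χ(G) = 5.
A valid 5-coloring: color 1: [1]; color 2: [5]; color 3: [2]; color 4: [8]; color 5: [4].

χ(G) = 5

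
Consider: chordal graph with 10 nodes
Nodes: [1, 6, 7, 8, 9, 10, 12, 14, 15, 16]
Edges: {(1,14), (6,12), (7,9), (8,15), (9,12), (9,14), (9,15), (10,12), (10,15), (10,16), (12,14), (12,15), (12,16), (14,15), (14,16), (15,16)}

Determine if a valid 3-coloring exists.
No, G is not 3-colorable

The clique on vertices [10, 12, 15, 16] has size 4 > 3, so it alone needs 4 colors.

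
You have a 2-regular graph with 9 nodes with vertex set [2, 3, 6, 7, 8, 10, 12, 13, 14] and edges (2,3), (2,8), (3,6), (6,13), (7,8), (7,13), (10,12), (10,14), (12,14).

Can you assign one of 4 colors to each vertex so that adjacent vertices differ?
A valid 4-coloring: color 1: [2, 6, 7, 14]; color 2: [3, 8, 10, 13]; color 3: [12].
(χ(G) = 3 ≤ 4.)

Yes, G is 4-colorable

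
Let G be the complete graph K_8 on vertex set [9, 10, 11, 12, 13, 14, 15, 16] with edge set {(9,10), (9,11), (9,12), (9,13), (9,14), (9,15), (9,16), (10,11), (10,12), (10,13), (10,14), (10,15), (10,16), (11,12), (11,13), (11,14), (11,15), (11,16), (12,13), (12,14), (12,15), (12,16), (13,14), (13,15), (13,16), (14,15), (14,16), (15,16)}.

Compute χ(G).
χ(G) = 8

Clique number ω(G) = 8 (lower bound: χ ≥ ω).
The clique on [9, 10, 11, 12, 13, 14, 15, 16] has size 8, forcing χ ≥ 8, and the coloring below uses 8 colors, so χ(G) = 8.
A valid 8-coloring: color 1: [10]; color 2: [14]; color 3: [15]; color 4: [16]; color 5: [13]; color 6: [9]; color 7: [11]; color 8: [12].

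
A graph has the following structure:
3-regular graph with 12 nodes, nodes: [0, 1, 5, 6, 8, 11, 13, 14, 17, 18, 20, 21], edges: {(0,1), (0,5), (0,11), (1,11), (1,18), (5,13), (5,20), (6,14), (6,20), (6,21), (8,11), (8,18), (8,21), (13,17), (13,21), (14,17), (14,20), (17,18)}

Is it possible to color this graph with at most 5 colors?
A valid 5-coloring: color 1: [11, 13, 18, 20]; color 2: [1, 5, 17, 21]; color 3: [0, 6, 8]; color 4: [14].
(χ(G) = 3 ≤ 5.)

Yes, G is 5-colorable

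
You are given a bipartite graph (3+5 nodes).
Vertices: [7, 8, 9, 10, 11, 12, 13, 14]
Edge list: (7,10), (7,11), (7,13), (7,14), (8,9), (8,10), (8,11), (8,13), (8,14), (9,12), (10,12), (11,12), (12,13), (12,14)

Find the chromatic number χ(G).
χ(G) = 2

Clique number ω(G) = 2 (lower bound: χ ≥ ω).
The graph is bipartite (no odd cycle), so 2 colors suffice: χ(G) = 2.
A valid 2-coloring: color 1: [7, 8, 12]; color 2: [9, 10, 11, 13, 14].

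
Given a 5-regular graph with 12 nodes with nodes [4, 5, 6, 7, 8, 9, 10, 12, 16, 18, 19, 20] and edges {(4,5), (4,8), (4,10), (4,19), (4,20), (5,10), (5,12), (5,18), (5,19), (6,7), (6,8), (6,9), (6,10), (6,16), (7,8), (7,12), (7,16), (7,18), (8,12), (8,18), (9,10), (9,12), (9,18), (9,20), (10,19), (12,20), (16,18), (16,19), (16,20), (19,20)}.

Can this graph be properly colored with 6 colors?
Yes, G is 6-colorable

A valid 6-coloring: color 1: [7, 10, 20]; color 2: [5, 8, 9, 16]; color 3: [4, 6, 12, 18]; color 4: [19].
(χ(G) = 4 ≤ 6.)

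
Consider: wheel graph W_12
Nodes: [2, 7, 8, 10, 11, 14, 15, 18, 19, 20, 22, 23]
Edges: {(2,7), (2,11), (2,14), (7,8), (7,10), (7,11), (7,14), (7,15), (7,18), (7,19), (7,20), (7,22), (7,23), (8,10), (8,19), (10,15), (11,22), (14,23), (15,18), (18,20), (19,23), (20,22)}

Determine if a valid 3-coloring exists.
Odd cycle [2, 11, 22, 20, 18, 15, 10, 8, 19, 23, 14] needs 3 colors (χ ≥ 3).
Vertex 7 is adjacent to every vertex of [2, 8, 10, 11, 14, 15, 18, 19, 20, 22, 23], which already need 3 colors among themselves, so 7 needs a new color (χ ≥ 4).
Hence χ(G) ≥ 4 > 3, so no proper 3-coloring exists.

No, G is not 3-colorable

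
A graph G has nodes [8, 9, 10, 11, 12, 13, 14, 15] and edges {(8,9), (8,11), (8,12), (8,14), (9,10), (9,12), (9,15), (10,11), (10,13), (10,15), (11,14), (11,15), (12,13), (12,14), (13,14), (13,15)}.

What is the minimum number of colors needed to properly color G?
Clique number ω(G) = 3 (lower bound: χ ≥ ω).
Suppose a proper 3-coloring c exists. The clique [8, 9, 12] takes 3 distinct colors; by symmetry let c(8) = 1, c(9) = 2, c(12) = 3.
- Vertex 14: neighbors [8, 12] already have colors [1, 3] ⇒ c(14) = 2.
- Vertex 11: neighbors [8, 14] already have colors [1, 2] ⇒ c(11) = 3.
- Vertex 10: neighbors [9, 11] already have colors [2, 3] ⇒ c(10) = 1.
- Vertex 13: neighbors [10, 14, 12] already have colors [1, 2, 3] — all 3 colors blocked. Contradiction.
The forced assignments end in a contradiction, so G has no proper 3-coloring (χ ≥ 4).
The coloring below uses 4 colors, so χ(G) = 4.
A valid 4-coloring: color 1: [9, 11, 13]; color 2: [10, 14]; color 3: [12, 15]; color 4: [8].

χ(G) = 4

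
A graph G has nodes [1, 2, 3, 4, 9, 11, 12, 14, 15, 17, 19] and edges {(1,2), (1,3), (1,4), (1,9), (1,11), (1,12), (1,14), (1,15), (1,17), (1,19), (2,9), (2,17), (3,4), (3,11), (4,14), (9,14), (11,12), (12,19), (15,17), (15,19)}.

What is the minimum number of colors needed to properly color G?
Clique number ω(G) = 3 (lower bound: χ ≥ ω).
The clique on [1, 2, 17] has size 3, forcing χ ≥ 3, and the coloring below uses 3 colors, so χ(G) = 3.
A valid 3-coloring: color 1: [1]; color 2: [4, 9, 11, 17, 19]; color 3: [2, 3, 12, 14, 15].

χ(G) = 3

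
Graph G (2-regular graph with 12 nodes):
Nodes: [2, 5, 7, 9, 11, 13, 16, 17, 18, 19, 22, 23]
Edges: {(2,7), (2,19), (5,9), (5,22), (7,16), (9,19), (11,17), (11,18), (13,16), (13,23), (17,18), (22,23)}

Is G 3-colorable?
A valid 3-coloring: color 1: [7, 13, 17, 19, 22]; color 2: [2, 9, 11, 16, 23]; color 3: [5, 18].
(χ(G) = 3 ≤ 3.)

Yes, G is 3-colorable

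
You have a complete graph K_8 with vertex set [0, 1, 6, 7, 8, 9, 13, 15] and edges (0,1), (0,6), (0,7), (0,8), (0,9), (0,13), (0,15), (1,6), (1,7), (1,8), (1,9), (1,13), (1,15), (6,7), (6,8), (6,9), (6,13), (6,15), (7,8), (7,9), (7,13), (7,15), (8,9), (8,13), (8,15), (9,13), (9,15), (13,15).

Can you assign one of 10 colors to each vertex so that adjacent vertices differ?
A valid 10-coloring: color 1: [6]; color 2: [9]; color 3: [15]; color 4: [1]; color 5: [7]; color 6: [8]; color 7: [13]; color 8: [0].
(χ(G) = 8 ≤ 10.)

Yes, G is 10-colorable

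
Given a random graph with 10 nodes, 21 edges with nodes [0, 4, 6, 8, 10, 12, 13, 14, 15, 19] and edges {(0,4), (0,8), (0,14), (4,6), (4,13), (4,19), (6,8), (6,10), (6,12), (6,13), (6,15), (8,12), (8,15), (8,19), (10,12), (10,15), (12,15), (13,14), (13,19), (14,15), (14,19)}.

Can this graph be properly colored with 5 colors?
A valid 5-coloring: color 1: [6, 14]; color 2: [4, 15]; color 3: [8, 10, 13]; color 4: [0, 12, 19].
(χ(G) = 4 ≤ 5.)

Yes, G is 5-colorable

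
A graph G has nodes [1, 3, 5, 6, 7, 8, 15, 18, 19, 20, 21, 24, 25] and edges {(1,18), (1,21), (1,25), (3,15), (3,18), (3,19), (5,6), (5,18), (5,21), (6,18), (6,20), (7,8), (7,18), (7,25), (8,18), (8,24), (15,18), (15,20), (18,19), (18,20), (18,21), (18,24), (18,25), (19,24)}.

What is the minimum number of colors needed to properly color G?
χ(G) = 3

Clique number ω(G) = 3 (lower bound: χ ≥ ω).
The clique on [1, 18, 25] has size 3, forcing χ ≥ 3, and the coloring below uses 3 colors, so χ(G) = 3.
A valid 3-coloring: color 1: [18]; color 2: [1, 3, 5, 7, 20, 24]; color 3: [6, 8, 15, 19, 21, 25].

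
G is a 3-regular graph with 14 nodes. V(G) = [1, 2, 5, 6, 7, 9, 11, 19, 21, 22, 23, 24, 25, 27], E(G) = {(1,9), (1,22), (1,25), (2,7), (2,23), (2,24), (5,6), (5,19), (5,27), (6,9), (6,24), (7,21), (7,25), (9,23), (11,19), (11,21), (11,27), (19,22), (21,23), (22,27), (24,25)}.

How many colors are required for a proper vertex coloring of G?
χ(G) = 3

Clique number ω(G) = 2 (lower bound: χ ≥ ω).
Odd cycle [25, 24, 6, 9, 1] needs 3 colors (χ ≥ 3).
The coloring below uses 3 colors, so χ(G) = 3.
A valid 3-coloring: color 1: [2, 5, 9, 11, 22, 25]; color 2: [1, 6, 7, 19, 23, 27]; color 3: [21, 24].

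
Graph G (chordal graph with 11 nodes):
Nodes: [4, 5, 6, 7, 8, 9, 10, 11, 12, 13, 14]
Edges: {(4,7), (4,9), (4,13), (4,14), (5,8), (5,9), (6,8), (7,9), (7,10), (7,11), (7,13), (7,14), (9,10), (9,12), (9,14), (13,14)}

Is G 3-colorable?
The clique on vertices [4, 7, 9, 14] has size 4 > 3, so it alone needs 4 colors.

No, G is not 3-colorable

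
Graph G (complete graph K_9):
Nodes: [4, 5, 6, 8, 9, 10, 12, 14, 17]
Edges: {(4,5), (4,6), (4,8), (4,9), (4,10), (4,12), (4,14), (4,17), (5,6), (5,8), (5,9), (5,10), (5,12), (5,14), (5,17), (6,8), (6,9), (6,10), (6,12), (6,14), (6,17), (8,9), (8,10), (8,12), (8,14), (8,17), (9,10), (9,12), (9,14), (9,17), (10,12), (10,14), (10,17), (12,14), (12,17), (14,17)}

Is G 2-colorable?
No, G is not 2-colorable

The clique on vertices [4, 5, 6, 8, 9, 10, 12, 14, 17] has size 9 > 2, so it alone needs 9 colors.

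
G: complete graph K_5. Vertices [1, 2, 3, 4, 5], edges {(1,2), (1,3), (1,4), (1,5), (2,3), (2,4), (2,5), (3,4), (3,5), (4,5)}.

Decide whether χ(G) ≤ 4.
The clique on vertices [1, 2, 3, 4, 5] has size 5 > 4, so it alone needs 5 colors.

No, G is not 4-colorable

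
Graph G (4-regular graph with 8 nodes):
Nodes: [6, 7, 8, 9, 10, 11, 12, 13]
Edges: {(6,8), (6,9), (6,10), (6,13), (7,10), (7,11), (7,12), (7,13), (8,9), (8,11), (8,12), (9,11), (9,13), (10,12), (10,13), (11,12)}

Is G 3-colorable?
No, G is not 3-colorable

Suppose a proper 3-coloring c exists. The clique [6, 8, 9] takes 3 distinct colors; by symmetry let c(6) = 1, c(8) = 2, c(9) = 3.
- Vertex 11: neighbors [8, 9] already have colors [2, 3] ⇒ c(11) = 1.
- Vertex 12: neighbors [11, 8] already have colors [1, 2] ⇒ c(12) = 3.
- Vertex 7: neighbors [11, 12] already have colors [1, 3] ⇒ c(7) = 2.
- Vertex 10: neighbors [6, 7, 12] already have colors [1, 2, 3] — all 3 colors blocked. Contradiction.
The forced assignments end in a contradiction, so G has no proper 3-coloring (χ ≥ 4).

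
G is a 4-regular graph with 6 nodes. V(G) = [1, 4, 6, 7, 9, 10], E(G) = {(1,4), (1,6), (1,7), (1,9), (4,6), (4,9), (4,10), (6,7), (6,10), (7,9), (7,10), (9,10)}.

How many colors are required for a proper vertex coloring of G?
Clique number ω(G) = 3 (lower bound: χ ≥ ω).
The clique on [1, 4, 9] has size 3, forcing χ ≥ 3, and the coloring below uses 3 colors, so χ(G) = 3.
A valid 3-coloring: color 1: [4, 7]; color 2: [1, 10]; color 3: [6, 9].

χ(G) = 3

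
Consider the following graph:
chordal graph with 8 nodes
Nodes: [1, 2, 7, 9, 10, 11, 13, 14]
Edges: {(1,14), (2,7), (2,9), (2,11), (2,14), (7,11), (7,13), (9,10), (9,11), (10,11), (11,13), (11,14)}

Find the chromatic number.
Clique number ω(G) = 3 (lower bound: χ ≥ ω).
The clique on [2, 9, 11] has size 3, forcing χ ≥ 3, and the coloring below uses 3 colors, so χ(G) = 3.
A valid 3-coloring: color 1: [1, 11]; color 2: [2, 10, 13]; color 3: [7, 9, 14].

χ(G) = 3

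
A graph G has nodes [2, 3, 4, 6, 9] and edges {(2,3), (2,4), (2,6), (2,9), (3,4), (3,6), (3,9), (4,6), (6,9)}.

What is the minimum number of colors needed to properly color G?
χ(G) = 4

Clique number ω(G) = 4 (lower bound: χ ≥ ω).
The clique on [2, 3, 6, 9] has size 4, forcing χ ≥ 4, and the coloring below uses 4 colors, so χ(G) = 4.
A valid 4-coloring: color 1: [2]; color 2: [3]; color 3: [6]; color 4: [4, 9].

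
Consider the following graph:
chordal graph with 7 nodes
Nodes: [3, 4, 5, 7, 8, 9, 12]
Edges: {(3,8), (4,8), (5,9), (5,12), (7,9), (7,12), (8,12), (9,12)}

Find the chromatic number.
Clique number ω(G) = 3 (lower bound: χ ≥ ω).
The clique on [5, 9, 12] has size 3, forcing χ ≥ 3, and the coloring below uses 3 colors, so χ(G) = 3.
A valid 3-coloring: color 1: [3, 4, 12]; color 2: [8, 9]; color 3: [5, 7].

χ(G) = 3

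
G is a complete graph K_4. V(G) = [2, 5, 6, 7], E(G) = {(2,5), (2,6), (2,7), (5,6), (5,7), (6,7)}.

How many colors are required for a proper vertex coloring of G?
χ(G) = 4

Clique number ω(G) = 4 (lower bound: χ ≥ ω).
The clique on [2, 5, 6, 7] has size 4, forcing χ ≥ 4, and the coloring below uses 4 colors, so χ(G) = 4.
A valid 4-coloring: color 1: [2]; color 2: [5]; color 3: [7]; color 4: [6].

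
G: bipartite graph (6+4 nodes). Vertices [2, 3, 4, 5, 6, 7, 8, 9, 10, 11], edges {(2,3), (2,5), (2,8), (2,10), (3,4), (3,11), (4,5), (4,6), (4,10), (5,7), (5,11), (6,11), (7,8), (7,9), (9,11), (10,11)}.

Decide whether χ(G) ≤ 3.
A valid 3-coloring: color 1: [2, 4, 7, 11]; color 2: [3, 5, 6, 8, 9, 10].
(χ(G) = 2 ≤ 3.)

Yes, G is 3-colorable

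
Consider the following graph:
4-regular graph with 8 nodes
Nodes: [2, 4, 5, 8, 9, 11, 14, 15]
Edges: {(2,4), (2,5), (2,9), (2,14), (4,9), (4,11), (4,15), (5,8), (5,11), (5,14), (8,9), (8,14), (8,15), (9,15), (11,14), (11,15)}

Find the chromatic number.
χ(G) = 4

Clique number ω(G) = 3 (lower bound: χ ≥ ω).
Suppose a proper 3-coloring c exists. The clique [2, 4, 9] takes 3 distinct colors; by symmetry let c(2) = 1, c(4) = 2, c(9) = 3.
- Vertex 15: neighbors [4, 9] already have colors [2, 3] ⇒ c(15) = 1.
- Vertex 8: neighbors [15, 9] already have colors [1, 3] ⇒ c(8) = 2.
- Vertex 5: neighbors [2, 8] already have colors [1, 2] ⇒ c(5) = 3.
- Vertex 11: neighbors [15, 4, 5] already have colors [1, 2, 3] — all 3 colors blocked. Contradiction.
The forced assignments end in a contradiction, so G has no proper 3-coloring (χ ≥ 4).
The coloring below uses 4 colors, so χ(G) = 4.
A valid 4-coloring: color 1: [5, 15]; color 2: [4, 8]; color 3: [9, 14]; color 4: [2, 11].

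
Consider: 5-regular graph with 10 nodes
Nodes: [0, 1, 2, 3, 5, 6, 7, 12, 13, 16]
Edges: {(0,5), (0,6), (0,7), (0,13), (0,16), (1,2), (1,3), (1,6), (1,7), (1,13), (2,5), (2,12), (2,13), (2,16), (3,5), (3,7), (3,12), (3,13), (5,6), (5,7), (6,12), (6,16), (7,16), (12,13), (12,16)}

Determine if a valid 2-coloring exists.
No, G is not 2-colorable

The clique on vertices [0, 6, 16] has size 3 > 2, so it alone needs 3 colors.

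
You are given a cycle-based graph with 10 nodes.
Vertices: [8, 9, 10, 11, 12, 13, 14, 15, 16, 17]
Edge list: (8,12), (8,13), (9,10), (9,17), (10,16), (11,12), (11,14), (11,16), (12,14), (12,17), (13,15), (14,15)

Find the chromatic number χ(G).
Clique number ω(G) = 3 (lower bound: χ ≥ ω).
The clique on [11, 12, 14] has size 3, forcing χ ≥ 3, and the coloring below uses 3 colors, so χ(G) = 3.
A valid 3-coloring: color 1: [9, 12, 13, 16]; color 2: [8, 10, 14, 17]; color 3: [11, 15].

χ(G) = 3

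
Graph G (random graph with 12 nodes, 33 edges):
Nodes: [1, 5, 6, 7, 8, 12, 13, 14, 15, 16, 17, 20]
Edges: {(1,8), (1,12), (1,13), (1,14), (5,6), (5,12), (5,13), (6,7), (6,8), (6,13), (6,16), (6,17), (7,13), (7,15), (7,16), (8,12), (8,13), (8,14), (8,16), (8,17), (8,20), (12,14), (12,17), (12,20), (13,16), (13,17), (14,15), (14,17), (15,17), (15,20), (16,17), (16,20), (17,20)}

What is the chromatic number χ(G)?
χ(G) = 5

Clique number ω(G) = 5 (lower bound: χ ≥ ω).
The clique on [6, 8, 13, 16, 17] has size 5, forcing χ ≥ 5, and the coloring below uses 5 colors, so χ(G) = 5.
A valid 5-coloring: color 1: [5, 7, 8]; color 2: [1, 17]; color 3: [13, 14, 20]; color 4: [6, 12, 15]; color 5: [16].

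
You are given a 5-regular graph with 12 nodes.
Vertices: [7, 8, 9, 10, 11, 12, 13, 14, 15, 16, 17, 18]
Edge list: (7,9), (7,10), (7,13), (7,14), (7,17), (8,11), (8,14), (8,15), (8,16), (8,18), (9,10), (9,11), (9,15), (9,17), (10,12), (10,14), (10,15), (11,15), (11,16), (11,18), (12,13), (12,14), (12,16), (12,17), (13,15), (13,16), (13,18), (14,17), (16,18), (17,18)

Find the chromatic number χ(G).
Clique number ω(G) = 4 (lower bound: χ ≥ ω).
The clique on [8, 11, 16, 18] has size 4, forcing χ ≥ 4, and the coloring below uses 4 colors, so χ(G) = 4.
A valid 4-coloring: color 1: [7, 12, 15, 18]; color 2: [8, 10, 13, 17]; color 3: [11, 14]; color 4: [9, 16].

χ(G) = 4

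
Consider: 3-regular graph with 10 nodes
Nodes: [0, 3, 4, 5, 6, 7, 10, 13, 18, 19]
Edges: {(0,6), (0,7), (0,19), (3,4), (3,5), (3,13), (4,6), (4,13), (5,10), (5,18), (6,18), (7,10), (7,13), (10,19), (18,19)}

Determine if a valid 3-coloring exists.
A valid 3-coloring: color 1: [5, 6, 13, 19]; color 2: [4, 7, 18]; color 3: [0, 3, 10].
(χ(G) = 3 ≤ 3.)

Yes, G is 3-colorable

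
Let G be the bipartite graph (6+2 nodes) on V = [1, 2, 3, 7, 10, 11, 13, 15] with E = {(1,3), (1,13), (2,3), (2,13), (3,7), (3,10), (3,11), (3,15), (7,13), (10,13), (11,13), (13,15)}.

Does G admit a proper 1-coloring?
Edge (1,3) forces its endpoints to differ, so 1 color is not enough.

No, G is not 1-colorable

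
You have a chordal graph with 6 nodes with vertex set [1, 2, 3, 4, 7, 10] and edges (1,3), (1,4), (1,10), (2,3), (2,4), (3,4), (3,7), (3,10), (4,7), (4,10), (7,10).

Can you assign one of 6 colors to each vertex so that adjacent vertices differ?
A valid 6-coloring: color 1: [3]; color 2: [4]; color 3: [2, 10]; color 4: [1, 7].
(χ(G) = 4 ≤ 6.)

Yes, G is 6-colorable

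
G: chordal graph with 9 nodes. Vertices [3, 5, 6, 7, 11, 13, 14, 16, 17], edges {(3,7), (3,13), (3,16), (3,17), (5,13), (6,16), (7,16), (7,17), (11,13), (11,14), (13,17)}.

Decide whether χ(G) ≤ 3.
Yes, G is 3-colorable

A valid 3-coloring: color 1: [3, 5, 6, 11]; color 2: [7, 13, 14]; color 3: [16, 17].
(χ(G) = 3 ≤ 3.)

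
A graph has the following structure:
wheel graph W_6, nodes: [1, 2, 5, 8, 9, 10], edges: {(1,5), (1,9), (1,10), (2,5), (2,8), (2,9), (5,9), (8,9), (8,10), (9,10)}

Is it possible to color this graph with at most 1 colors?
The clique on vertices [8, 9, 10] has size 3 > 1, so it alone needs 3 colors.

No, G is not 1-colorable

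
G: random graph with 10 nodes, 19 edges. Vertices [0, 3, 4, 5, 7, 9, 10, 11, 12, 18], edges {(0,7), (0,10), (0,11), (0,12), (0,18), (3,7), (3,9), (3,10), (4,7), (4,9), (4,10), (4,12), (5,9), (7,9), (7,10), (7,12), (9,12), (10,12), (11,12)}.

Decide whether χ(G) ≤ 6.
Yes, G is 6-colorable

A valid 6-coloring: color 1: [3, 5, 12, 18]; color 2: [7, 11]; color 3: [9, 10]; color 4: [0, 4].
(χ(G) = 4 ≤ 6.)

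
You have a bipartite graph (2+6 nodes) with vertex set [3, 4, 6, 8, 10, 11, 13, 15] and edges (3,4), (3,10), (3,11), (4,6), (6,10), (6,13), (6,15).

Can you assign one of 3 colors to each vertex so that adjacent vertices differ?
A valid 3-coloring: color 1: [3, 6, 8]; color 2: [4, 10, 11, 13, 15].
(χ(G) = 2 ≤ 3.)

Yes, G is 3-colorable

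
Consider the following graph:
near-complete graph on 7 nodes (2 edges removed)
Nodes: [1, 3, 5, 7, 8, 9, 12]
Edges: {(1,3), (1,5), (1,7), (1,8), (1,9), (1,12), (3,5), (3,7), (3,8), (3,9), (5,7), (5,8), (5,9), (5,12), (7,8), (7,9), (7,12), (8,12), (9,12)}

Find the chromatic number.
χ(G) = 5

Clique number ω(G) = 5 (lower bound: χ ≥ ω).
The clique on [1, 3, 5, 7, 8] has size 5, forcing χ ≥ 5, and the coloring below uses 5 colors, so χ(G) = 5.
A valid 5-coloring: color 1: [1]; color 2: [5]; color 3: [7]; color 4: [8, 9]; color 5: [3, 12].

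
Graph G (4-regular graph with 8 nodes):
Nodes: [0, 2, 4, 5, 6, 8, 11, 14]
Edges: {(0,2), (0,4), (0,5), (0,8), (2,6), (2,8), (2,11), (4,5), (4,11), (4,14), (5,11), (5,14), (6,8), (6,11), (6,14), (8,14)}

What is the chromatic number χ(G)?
Clique number ω(G) = 3 (lower bound: χ ≥ ω).
Suppose a proper 3-coloring c exists. The clique [0, 2, 8] takes 3 distinct colors; by symmetry let c(0) = 1, c(2) = 2, c(8) = 3.
- Vertex 6: neighbors [2, 8] already have colors [2, 3] ⇒ c(6) = 1.
- Vertex 11: neighbors [6, 2] already have colors [1, 2] ⇒ c(11) = 3.
- Vertex 4: neighbors [0, 11] already have colors [1, 3] ⇒ c(4) = 2.
- Vertex 5: neighbors [0, 4, 11] already have colors [1, 2, 3] — all 3 colors blocked. Contradiction.
The forced assignments end in a contradiction, so G has no proper 3-coloring (χ ≥ 4).
The coloring below uses 4 colors, so χ(G) = 4.
A valid 4-coloring: color 1: [5, 8]; color 2: [2, 14]; color 3: [4, 6]; color 4: [0, 11].

χ(G) = 4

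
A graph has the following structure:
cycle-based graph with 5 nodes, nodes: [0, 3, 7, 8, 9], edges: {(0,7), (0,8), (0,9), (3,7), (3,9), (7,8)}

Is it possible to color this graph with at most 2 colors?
The clique on vertices [0, 7, 8] has size 3 > 2, so it alone needs 3 colors.

No, G is not 2-colorable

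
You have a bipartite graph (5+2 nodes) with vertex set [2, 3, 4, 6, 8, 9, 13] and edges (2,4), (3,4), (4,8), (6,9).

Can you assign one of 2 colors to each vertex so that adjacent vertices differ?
Yes, G is 2-colorable

A valid 2-coloring: color 1: [4, 6, 13]; color 2: [2, 3, 8, 9].
(χ(G) = 2 ≤ 2.)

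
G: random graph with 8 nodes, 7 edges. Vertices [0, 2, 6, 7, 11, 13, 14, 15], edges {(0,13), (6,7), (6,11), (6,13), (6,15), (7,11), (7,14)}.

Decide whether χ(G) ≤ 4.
Yes, G is 4-colorable

A valid 4-coloring: color 1: [0, 2, 6, 14]; color 2: [7, 13, 15]; color 3: [11].
(χ(G) = 3 ≤ 4.)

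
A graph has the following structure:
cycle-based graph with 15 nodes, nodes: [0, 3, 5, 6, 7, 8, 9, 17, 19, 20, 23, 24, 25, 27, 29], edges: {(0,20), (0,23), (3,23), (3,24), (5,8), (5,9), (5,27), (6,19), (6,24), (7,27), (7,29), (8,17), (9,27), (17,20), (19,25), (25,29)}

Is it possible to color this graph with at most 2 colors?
The clique on vertices [5, 9, 27] has size 3 > 2, so it alone needs 3 colors.

No, G is not 2-colorable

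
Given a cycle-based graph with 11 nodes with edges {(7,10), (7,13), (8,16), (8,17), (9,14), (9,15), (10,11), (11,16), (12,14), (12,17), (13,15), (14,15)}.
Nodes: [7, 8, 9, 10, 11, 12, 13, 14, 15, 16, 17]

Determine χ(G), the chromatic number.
Clique number ω(G) = 3 (lower bound: χ ≥ ω).
The clique on [9, 14, 15] has size 3, forcing χ ≥ 3, and the coloring below uses 3 colors, so χ(G) = 3.
A valid 3-coloring: color 1: [10, 13, 14, 16, 17]; color 2: [7, 8, 11, 12, 15]; color 3: [9].

χ(G) = 3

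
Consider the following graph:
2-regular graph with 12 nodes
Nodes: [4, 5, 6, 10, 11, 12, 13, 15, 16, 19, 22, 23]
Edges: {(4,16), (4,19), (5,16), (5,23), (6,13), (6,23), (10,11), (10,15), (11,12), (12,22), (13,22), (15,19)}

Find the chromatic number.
Clique number ω(G) = 2 (lower bound: χ ≥ ω).
The graph is bipartite (no odd cycle), so 2 colors suffice: χ(G) = 2.
A valid 2-coloring: color 1: [4, 5, 6, 11, 15, 22]; color 2: [10, 12, 13, 16, 19, 23].

χ(G) = 2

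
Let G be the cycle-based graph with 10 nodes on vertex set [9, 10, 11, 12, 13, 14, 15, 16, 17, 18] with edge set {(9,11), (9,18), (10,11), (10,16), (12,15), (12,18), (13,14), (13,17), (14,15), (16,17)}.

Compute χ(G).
Clique number ω(G) = 2 (lower bound: χ ≥ ω).
The graph is bipartite (no odd cycle), so 2 colors suffice: χ(G) = 2.
A valid 2-coloring: color 1: [9, 10, 12, 14, 17]; color 2: [11, 13, 15, 16, 18].

χ(G) = 2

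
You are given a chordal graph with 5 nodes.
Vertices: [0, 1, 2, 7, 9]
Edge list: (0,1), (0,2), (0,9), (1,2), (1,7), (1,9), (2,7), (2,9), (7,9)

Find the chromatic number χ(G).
χ(G) = 4

Clique number ω(G) = 4 (lower bound: χ ≥ ω).
The clique on [0, 1, 2, 9] has size 4, forcing χ ≥ 4, and the coloring below uses 4 colors, so χ(G) = 4.
A valid 4-coloring: color 1: [9]; color 2: [2]; color 3: [1]; color 4: [0, 7].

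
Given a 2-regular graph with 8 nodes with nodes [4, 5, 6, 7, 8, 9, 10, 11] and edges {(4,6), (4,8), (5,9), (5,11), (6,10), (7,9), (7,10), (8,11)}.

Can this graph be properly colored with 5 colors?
A valid 5-coloring: color 1: [5, 6, 7, 8]; color 2: [4, 9, 10, 11].
(χ(G) = 2 ≤ 5.)

Yes, G is 5-colorable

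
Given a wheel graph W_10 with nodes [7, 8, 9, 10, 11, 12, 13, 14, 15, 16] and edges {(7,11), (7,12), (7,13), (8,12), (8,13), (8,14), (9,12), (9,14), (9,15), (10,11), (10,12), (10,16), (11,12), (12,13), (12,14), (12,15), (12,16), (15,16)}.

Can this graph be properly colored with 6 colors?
Yes, G is 6-colorable

A valid 6-coloring: color 1: [12]; color 2: [10, 13, 14, 15]; color 3: [7, 8, 9, 16]; color 4: [11].
(χ(G) = 4 ≤ 6.)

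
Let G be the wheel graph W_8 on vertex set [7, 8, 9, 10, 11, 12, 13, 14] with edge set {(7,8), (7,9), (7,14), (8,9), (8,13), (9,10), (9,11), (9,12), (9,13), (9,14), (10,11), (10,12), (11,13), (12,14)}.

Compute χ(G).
Clique number ω(G) = 3 (lower bound: χ ≥ ω).
Odd cycle [14, 12, 10, 11, 13, 8, 7] needs 3 colors (χ ≥ 3).
Vertex 9 is adjacent to every vertex of [7, 8, 10, 11, 12, 13, 14], which already need 3 colors among themselves, so 9 needs a new color (χ ≥ 4).
The coloring below uses 4 colors, so χ(G) = 4.
A valid 4-coloring: color 1: [9]; color 2: [8, 10, 14]; color 3: [7, 11, 12]; color 4: [13].

χ(G) = 4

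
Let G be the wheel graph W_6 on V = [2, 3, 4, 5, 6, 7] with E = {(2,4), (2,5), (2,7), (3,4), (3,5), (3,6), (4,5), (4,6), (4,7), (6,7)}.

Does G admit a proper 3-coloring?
Odd cycle [2, 7, 6, 3, 5] needs 3 colors (χ ≥ 3).
Vertex 4 is adjacent to every vertex of [2, 3, 5, 6, 7], which already need 3 colors among themselves, so 4 needs a new color (χ ≥ 4).
Hence χ(G) ≥ 4 > 3, so no proper 3-coloring exists.

No, G is not 3-colorable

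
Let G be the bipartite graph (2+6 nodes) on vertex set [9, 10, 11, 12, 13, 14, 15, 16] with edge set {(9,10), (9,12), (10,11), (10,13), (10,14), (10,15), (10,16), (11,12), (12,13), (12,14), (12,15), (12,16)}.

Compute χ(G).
χ(G) = 2

Clique number ω(G) = 2 (lower bound: χ ≥ ω).
The graph is bipartite (no odd cycle), so 2 colors suffice: χ(G) = 2.
A valid 2-coloring: color 1: [10, 12]; color 2: [9, 11, 13, 14, 15, 16].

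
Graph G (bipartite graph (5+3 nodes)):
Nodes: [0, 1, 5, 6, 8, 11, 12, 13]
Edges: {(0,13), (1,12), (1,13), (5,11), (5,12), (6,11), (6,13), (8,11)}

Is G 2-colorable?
A valid 2-coloring: color 1: [11, 12, 13]; color 2: [0, 1, 5, 6, 8].
(χ(G) = 2 ≤ 2.)

Yes, G is 2-colorable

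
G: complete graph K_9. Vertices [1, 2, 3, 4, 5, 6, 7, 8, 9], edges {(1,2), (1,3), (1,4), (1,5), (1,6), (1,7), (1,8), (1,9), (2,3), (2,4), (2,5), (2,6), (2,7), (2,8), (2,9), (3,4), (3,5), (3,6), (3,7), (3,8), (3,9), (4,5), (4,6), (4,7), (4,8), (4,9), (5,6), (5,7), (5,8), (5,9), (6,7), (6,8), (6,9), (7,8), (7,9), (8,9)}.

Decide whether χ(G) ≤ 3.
No, G is not 3-colorable

The clique on vertices [1, 2, 3, 4, 5, 6, 7, 8, 9] has size 9 > 3, so it alone needs 9 colors.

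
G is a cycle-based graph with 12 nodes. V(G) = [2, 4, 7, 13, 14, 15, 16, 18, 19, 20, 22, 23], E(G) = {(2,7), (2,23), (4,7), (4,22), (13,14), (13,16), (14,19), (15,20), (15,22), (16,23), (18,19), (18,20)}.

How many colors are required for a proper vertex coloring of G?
χ(G) = 2

Clique number ω(G) = 2 (lower bound: χ ≥ ω).
The graph is bipartite (no odd cycle), so 2 colors suffice: χ(G) = 2.
A valid 2-coloring: color 1: [2, 4, 14, 15, 16, 18]; color 2: [7, 13, 19, 20, 22, 23].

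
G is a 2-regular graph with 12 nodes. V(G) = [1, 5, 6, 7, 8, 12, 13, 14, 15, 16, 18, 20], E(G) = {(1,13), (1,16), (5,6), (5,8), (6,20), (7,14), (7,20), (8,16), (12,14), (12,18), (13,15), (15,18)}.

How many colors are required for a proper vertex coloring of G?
Clique number ω(G) = 2 (lower bound: χ ≥ ω).
The graph is bipartite (no odd cycle), so 2 colors suffice: χ(G) = 2.
A valid 2-coloring: color 1: [1, 6, 7, 8, 12, 15]; color 2: [5, 13, 14, 16, 18, 20].

χ(G) = 2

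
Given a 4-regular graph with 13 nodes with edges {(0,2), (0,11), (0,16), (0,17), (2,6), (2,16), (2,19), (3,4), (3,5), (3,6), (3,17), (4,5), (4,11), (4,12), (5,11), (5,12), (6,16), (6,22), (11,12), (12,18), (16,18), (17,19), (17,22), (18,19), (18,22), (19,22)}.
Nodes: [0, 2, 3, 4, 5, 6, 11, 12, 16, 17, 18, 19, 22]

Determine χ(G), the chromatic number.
χ(G) = 4

Clique number ω(G) = 4 (lower bound: χ ≥ ω).
The clique on [4, 5, 11, 12] has size 4, forcing χ ≥ 4, and the coloring below uses 4 colors, so χ(G) = 4.
A valid 4-coloring: color 1: [0, 5, 6, 18]; color 2: [4, 16, 17]; color 3: [3, 12, 19]; color 4: [2, 11, 22].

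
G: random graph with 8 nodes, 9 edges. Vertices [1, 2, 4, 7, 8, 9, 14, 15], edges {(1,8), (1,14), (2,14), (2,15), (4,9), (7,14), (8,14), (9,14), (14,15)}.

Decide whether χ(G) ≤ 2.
The clique on vertices [1, 8, 14] has size 3 > 2, so it alone needs 3 colors.

No, G is not 2-colorable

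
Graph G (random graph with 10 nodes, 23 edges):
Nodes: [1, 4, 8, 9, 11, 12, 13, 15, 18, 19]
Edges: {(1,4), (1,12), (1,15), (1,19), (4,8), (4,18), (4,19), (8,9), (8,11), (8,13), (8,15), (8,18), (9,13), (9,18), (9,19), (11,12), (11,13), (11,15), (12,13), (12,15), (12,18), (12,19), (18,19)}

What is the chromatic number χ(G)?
χ(G) = 4

Clique number ω(G) = 3 (lower bound: χ ≥ ω).
Suppose a proper 3-coloring c exists. The clique [1, 4, 19] takes 3 distinct colors; by symmetry let c(1) = 1, c(4) = 2, c(19) = 3.
- Vertex 12: neighbors [1, 19] already have colors [1, 3] ⇒ c(12) = 2.
- Vertex 15: neighbors [1, 12] already have colors [1, 2] ⇒ c(15) = 3.
- Vertex 8: neighbors [4, 15] already have colors [2, 3] ⇒ c(8) = 1.
- Vertex 11: neighbors [8, 12, 15] already have colors [1, 2, 3] — all 3 colors blocked. Contradiction.
The forced assignments end in a contradiction, so G has no proper 3-coloring (χ ≥ 4).
The coloring below uses 4 colors, so χ(G) = 4.
A valid 4-coloring: color 1: [8, 19]; color 2: [1, 11, 18]; color 3: [4, 9, 12]; color 4: [13, 15].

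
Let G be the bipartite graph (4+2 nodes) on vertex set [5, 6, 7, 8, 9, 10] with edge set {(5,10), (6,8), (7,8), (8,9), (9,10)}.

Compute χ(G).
χ(G) = 2

Clique number ω(G) = 2 (lower bound: χ ≥ ω).
The graph is bipartite (no odd cycle), so 2 colors suffice: χ(G) = 2.
A valid 2-coloring: color 1: [8, 10]; color 2: [5, 6, 7, 9].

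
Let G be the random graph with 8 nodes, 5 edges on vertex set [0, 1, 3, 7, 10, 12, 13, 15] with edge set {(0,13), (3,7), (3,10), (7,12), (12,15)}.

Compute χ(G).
Clique number ω(G) = 2 (lower bound: χ ≥ ω).
The graph is bipartite (no odd cycle), so 2 colors suffice: χ(G) = 2.
A valid 2-coloring: color 1: [0, 1, 3, 12]; color 2: [7, 10, 13, 15].

χ(G) = 2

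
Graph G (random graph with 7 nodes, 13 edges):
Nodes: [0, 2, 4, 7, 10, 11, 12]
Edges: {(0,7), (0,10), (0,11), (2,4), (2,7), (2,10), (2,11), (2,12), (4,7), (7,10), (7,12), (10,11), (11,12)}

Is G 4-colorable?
A valid 4-coloring: color 1: [0, 2]; color 2: [7, 11]; color 3: [4, 10, 12].
(χ(G) = 3 ≤ 4.)

Yes, G is 4-colorable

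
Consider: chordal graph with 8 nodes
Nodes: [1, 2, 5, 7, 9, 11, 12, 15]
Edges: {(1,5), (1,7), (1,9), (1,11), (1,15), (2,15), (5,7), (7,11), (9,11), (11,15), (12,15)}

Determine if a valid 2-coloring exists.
No, G is not 2-colorable

The clique on vertices [1, 9, 11] has size 3 > 2, so it alone needs 3 colors.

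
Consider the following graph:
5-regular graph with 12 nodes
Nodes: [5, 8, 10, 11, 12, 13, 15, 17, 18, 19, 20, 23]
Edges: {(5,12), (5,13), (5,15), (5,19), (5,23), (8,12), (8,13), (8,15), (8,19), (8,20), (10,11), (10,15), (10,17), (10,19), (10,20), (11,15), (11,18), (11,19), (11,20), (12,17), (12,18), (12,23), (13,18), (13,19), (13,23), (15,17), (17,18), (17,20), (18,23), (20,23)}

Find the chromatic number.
χ(G) = 4

Clique number ω(G) = 3 (lower bound: χ ≥ ω).
Suppose a proper 3-coloring c exists. The clique [5, 12, 23] takes 3 distinct colors; by symmetry let c(5) = 1, c(12) = 2, c(23) = 3.
- Vertex 13: neighbors [5, 23] already have colors [1, 3] ⇒ c(13) = 2.
- Vertex 19: neighbors [5, 13] already have colors [1, 2] ⇒ c(19) = 3.
- Vertex 8: neighbors [12, 19] already have colors [2, 3] ⇒ c(8) = 1.
- Vertex 20: neighbors [8, 23] already have colors [1, 3] ⇒ c(20) = 2.
- Vertex 10: neighbors [20, 19] already have colors [2, 3] ⇒ c(10) = 1.
- Vertex 11: neighbors [10, 20, 19] already have colors [1, 2, 3] — all 3 colors blocked. Contradiction.
The forced assignments end in a contradiction, so G has no proper 3-coloring (χ ≥ 4).
The coloring below uses 4 colors, so χ(G) = 4.
A valid 4-coloring: color 1: [11, 13, 17]; color 2: [5, 8, 10, 18]; color 3: [15, 19, 23]; color 4: [12, 20].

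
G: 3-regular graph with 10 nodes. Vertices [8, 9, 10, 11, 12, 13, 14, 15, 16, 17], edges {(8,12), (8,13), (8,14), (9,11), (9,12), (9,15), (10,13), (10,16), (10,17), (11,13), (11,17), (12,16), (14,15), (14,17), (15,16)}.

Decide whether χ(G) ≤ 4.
Yes, G is 4-colorable

A valid 4-coloring: color 1: [8, 10, 11, 15]; color 2: [9, 13, 16, 17]; color 3: [12, 14].
(χ(G) = 3 ≤ 4.)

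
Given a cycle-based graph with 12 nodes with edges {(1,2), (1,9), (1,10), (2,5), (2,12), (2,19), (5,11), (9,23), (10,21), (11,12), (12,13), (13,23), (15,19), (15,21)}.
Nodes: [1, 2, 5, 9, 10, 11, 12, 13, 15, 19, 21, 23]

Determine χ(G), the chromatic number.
χ(G) = 2

Clique number ω(G) = 2 (lower bound: χ ≥ ω).
The graph is bipartite (no odd cycle), so 2 colors suffice: χ(G) = 2.
A valid 2-coloring: color 1: [2, 9, 10, 11, 13, 15]; color 2: [1, 5, 12, 19, 21, 23].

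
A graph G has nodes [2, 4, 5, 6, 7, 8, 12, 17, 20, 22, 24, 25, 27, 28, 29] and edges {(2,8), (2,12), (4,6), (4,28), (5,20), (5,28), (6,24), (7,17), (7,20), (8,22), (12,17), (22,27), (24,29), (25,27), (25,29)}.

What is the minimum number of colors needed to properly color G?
χ(G) = 3

Clique number ω(G) = 2 (lower bound: χ ≥ ω).
Odd cycle [8, 2, 12, 17, 7, 20, 5, 28, 4, 6, 24, 29, 25, 27, 22] needs 3 colors (χ ≥ 3).
The coloring below uses 3 colors, so χ(G) = 3.
A valid 3-coloring: color 1: [4, 5, 7, 8, 12, 24, 27]; color 2: [2, 6, 17, 20, 22, 28, 29]; color 3: [25].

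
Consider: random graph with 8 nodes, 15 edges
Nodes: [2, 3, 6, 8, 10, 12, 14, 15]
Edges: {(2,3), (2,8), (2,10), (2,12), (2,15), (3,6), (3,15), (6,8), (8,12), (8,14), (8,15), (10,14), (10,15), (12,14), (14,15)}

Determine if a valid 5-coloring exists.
Yes, G is 5-colorable

A valid 5-coloring: color 1: [6, 12, 15]; color 2: [2, 14]; color 3: [3, 8, 10].
(χ(G) = 3 ≤ 5.)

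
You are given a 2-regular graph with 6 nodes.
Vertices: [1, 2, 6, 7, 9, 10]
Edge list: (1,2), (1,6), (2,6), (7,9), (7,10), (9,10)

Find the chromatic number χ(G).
Clique number ω(G) = 3 (lower bound: χ ≥ ω).
The clique on [1, 2, 6] has size 3, forcing χ ≥ 3, and the coloring below uses 3 colors, so χ(G) = 3.
A valid 3-coloring: color 1: [2, 10]; color 2: [1, 7]; color 3: [6, 9].

χ(G) = 3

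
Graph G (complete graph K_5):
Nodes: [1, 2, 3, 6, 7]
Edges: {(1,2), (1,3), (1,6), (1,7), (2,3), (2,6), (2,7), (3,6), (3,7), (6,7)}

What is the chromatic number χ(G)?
χ(G) = 5

Clique number ω(G) = 5 (lower bound: χ ≥ ω).
The clique on [1, 2, 3, 6, 7] has size 5, forcing χ ≥ 5, and the coloring below uses 5 colors, so χ(G) = 5.
A valid 5-coloring: color 1: [7]; color 2: [3]; color 3: [1]; color 4: [2]; color 5: [6].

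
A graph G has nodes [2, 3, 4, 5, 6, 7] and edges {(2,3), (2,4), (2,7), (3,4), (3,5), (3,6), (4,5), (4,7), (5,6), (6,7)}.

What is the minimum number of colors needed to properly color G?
χ(G) = 3

Clique number ω(G) = 3 (lower bound: χ ≥ ω).
The clique on [2, 3, 4] has size 3, forcing χ ≥ 3, and the coloring below uses 3 colors, so χ(G) = 3.
A valid 3-coloring: color 1: [3, 7]; color 2: [4, 6]; color 3: [2, 5].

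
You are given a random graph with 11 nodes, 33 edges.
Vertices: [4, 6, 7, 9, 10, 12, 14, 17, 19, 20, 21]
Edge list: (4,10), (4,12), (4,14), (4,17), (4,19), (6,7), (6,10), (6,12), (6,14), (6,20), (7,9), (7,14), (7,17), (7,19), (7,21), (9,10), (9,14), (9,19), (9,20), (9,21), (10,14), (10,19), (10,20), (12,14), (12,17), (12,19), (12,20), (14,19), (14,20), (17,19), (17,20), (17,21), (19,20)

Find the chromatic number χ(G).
Clique number ω(G) = 5 (lower bound: χ ≥ ω).
The clique on [9, 10, 14, 19, 20] has size 5, forcing χ ≥ 5, and the coloring below uses 5 colors, so χ(G) = 5.
A valid 5-coloring: color 1: [6, 19, 21]; color 2: [14, 17]; color 3: [4, 7, 20]; color 4: [9, 12]; color 5: [10].

χ(G) = 5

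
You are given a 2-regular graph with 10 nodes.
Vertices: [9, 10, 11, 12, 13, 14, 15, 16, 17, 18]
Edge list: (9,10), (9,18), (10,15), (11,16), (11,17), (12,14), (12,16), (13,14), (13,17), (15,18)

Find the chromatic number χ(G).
χ(G) = 2

Clique number ω(G) = 2 (lower bound: χ ≥ ω).
The graph is bipartite (no odd cycle), so 2 colors suffice: χ(G) = 2.
A valid 2-coloring: color 1: [9, 11, 12, 13, 15]; color 2: [10, 14, 16, 17, 18].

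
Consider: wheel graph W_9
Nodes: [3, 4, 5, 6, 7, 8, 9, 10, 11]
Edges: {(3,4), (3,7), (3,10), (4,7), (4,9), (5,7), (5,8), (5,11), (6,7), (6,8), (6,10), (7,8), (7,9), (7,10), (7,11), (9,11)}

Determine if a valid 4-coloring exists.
A valid 4-coloring: color 1: [7]; color 2: [3, 5, 6, 9]; color 3: [4, 8, 10, 11].
(χ(G) = 3 ≤ 4.)

Yes, G is 4-colorable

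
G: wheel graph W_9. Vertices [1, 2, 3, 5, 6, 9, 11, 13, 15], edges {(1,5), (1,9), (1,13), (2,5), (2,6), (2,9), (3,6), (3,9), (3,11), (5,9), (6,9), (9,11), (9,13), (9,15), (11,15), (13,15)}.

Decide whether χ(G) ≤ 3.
A valid 3-coloring: color 1: [9]; color 2: [5, 6, 11, 13]; color 3: [1, 2, 3, 15].
(χ(G) = 3 ≤ 3.)

Yes, G is 3-colorable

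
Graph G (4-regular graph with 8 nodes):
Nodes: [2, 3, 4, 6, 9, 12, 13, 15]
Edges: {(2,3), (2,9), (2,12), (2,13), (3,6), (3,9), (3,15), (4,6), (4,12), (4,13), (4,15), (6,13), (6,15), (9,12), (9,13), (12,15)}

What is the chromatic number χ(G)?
χ(G) = 4

Clique number ω(G) = 3 (lower bound: χ ≥ ω).
Suppose a proper 3-coloring c exists. The clique [2, 3, 9] takes 3 distinct colors; by symmetry let c(2) = 1, c(3) = 2, c(9) = 3.
- Vertex 12: neighbors [2, 9] already have colors [1, 3] ⇒ c(12) = 2.
- Vertex 13: neighbors [2, 9] already have colors [1, 3] ⇒ c(13) = 2.
- Vertex 4: neighbors [12] already have colors [2]; try each remaining color.
- Case c(4) = 1:
  - Vertex 6: neighbors [4, 3] already have colors [1, 2] ⇒ c(6) = 3.
  - Vertex 15: neighbors [4, 3, 6] already have colors [1, 2, 3] — all 3 colors blocked. Contradiction.
- Case c(4) = 3:
  - Vertex 6: neighbors [3, 4] already have colors [2, 3] ⇒ c(6) = 1.
  - Vertex 15: neighbors [6, 3, 4] already have colors [1, 2, 3] — all 3 colors blocked. Contradiction.
Every case ends in a contradiction, so G has no proper 3-coloring (χ ≥ 4).
The coloring below uses 4 colors, so χ(G) = 4.
A valid 4-coloring: color 1: [2, 6]; color 2: [3, 12, 13]; color 3: [9, 15]; color 4: [4].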